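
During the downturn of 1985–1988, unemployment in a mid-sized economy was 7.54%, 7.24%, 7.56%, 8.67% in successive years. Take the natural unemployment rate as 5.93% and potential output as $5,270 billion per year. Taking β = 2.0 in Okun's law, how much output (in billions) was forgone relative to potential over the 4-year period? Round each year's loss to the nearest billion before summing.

Year 1985: gap = -2.0 × (7.54 - 5.93) = -3.22%, loss ≈ 5270 × 3.22/100 ≈ 170.
Year 1986: gap = -2.0 × (7.24 - 5.93) = -2.62%, loss ≈ 5270 × 2.62/100 ≈ 138.
Year 1987: gap = -2.0 × (7.56 - 5.93) = -3.26%, loss ≈ 5270 × 3.26/100 ≈ 172.
Year 1988: gap = -2.0 × (8.67 - 5.93) = -5.48%, loss ≈ 5270 × 5.48/100 ≈ 289.
Total lost output = 170 + 138 + 172 + 289 = 769 billion.

$769 billion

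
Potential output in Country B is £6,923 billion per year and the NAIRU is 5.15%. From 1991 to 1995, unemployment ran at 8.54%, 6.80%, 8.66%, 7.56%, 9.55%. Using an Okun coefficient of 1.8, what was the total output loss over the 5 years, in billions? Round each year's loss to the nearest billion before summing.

Year 1991: gap = -1.8 × (8.54 - 5.15) = -6.102%, loss ≈ 6923 × 6.102/100 ≈ 422.
Year 1992: gap = -1.8 × (6.8 - 5.15) = -2.97%, loss ≈ 6923 × 2.97/100 ≈ 206.
Year 1993: gap = -1.8 × (8.66 - 5.15) = -6.318%, loss ≈ 6923 × 6.318/100 ≈ 437.
Year 1994: gap = -1.8 × (7.56 - 5.15) = -4.338%, loss ≈ 6923 × 4.338/100 ≈ 300.
Year 1995: gap = -1.8 × (9.55 - 5.15) = -7.92%, loss ≈ 6923 × 7.92/100 ≈ 548.
Total lost output = 422 + 206 + 437 + 300 + 548 = 1913 billion.

£1,913 billion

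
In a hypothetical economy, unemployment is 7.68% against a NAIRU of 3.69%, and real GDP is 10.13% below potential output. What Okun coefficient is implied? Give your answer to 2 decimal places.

Okun's law: output gap = -β × (u - u*).
-10.13 = -β × (7.68 - 3.69) = -β × 3.99, so β = 10.13/3.99 = 2.54.

β ≈ 2.54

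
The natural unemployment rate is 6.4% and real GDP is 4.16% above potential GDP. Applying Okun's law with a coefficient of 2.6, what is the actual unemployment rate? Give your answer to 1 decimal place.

From Okun's law, u - u* = -(output gap)/β = -(4.16)/2.6 = -1.6 points.
So u = 6.4 - 1.6 = 4.8%.

4.8%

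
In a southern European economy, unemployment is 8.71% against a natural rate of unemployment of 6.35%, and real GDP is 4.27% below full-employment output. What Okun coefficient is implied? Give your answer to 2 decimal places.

Okun's law: output gap = -β × (u - u*).
-4.27 = -β × (8.71 - 6.35) = -β × 2.36, so β = 4.27/2.36 = 1.81.

β ≈ 1.81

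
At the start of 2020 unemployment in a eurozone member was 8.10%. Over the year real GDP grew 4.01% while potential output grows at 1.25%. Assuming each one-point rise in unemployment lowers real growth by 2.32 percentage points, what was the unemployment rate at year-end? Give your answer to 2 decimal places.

6.91%

Growth-rate Okun's law: g_Y = g_Y* - β × Δu, so Δu = (g_Y* - g_Y)/β.
Δu = (1.25 - 4.01)/2.32 = -2.76/2.32 = -1.19 percentage points.
Year-end unemployment = 8.1 - 1.19 = 6.91%.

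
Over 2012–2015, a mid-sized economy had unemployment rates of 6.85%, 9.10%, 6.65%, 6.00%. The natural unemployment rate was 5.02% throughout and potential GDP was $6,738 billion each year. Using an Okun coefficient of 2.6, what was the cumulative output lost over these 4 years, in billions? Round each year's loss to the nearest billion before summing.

$1,494 billion

Year 2012: gap = -2.6 × (6.85 - 5.02) = -4.758%, loss ≈ 6738 × 4.758/100 ≈ 321.
Year 2013: gap = -2.6 × (9.1 - 5.02) = -10.608%, loss ≈ 6738 × 10.608/100 ≈ 715.
Year 2014: gap = -2.6 × (6.65 - 5.02) = -4.238%, loss ≈ 6738 × 4.238/100 ≈ 286.
Year 2015: gap = -2.6 × (6 - 5.02) = -2.548%, loss ≈ 6738 × 2.548/100 ≈ 172.
Total lost output = 321 + 715 + 286 + 172 = 1494 billion.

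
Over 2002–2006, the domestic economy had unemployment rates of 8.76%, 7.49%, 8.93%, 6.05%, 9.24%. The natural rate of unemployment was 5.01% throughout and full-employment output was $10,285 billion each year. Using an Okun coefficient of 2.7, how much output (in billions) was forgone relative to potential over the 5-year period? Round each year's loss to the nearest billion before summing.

Year 2002: gap = -2.7 × (8.76 - 5.01) = -10.125%, loss ≈ 10285 × 10.125/100 ≈ 1041.
Year 2003: gap = -2.7 × (7.49 - 5.01) = -6.696%, loss ≈ 10285 × 6.696/100 ≈ 689.
Year 2004: gap = -2.7 × (8.93 - 5.01) = -10.584%, loss ≈ 10285 × 10.584/100 ≈ 1089.
Year 2005: gap = -2.7 × (6.05 - 5.01) = -2.808%, loss ≈ 10285 × 2.808/100 ≈ 289.
Year 2006: gap = -2.7 × (9.24 - 5.01) = -11.421%, loss ≈ 10285 × 11.421/100 ≈ 1175.
Total lost output = 1041 + 689 + 1089 + 289 + 1175 = 4283 billion.

$4,283 billion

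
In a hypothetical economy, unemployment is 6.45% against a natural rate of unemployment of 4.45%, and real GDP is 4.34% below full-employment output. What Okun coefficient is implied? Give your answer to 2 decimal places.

Okun's law: output gap = -β × (u - u*).
-4.34 = -β × (6.45 - 4.45) = -β × 2, so β = 4.34/2 = 2.17.

β ≈ 2.17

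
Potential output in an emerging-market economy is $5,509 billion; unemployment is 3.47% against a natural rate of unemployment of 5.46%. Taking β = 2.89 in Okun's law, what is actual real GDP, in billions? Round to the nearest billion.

Unemployment gap = 3.47 - 5.46 = -1.99 points, so the output gap is -2.89 × (-1.99) = 5.7511%.
Actual GDP = 5509 × (1 + 5.7511/100) = 5509 × 1.057511 ≈ 5826 billion.

$5,826 billion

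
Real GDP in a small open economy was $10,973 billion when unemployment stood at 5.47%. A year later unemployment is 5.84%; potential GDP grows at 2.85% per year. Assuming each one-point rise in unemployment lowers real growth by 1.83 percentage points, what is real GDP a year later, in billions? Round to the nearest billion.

$11,211 billion

Δu = 5.84 - 5.47 = 0.37 points.
Okun's law (growth form): g_Y = g_Y* - β × Δu = 2.85 - 1.83 × (0.37) = 2.85 - 0.6771 = 2.1729%.
Real GDP in the next year = 10973 × (1 + 2.1729/100) = 10973 × 1.021729 ≈ 11211 billion.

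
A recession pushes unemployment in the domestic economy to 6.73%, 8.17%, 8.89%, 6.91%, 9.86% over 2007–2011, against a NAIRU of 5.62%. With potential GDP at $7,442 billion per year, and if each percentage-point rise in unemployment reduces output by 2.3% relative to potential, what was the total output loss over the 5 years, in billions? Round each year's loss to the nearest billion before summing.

Year 2007: gap = -2.3 × (6.73 - 5.62) = -2.553%, loss ≈ 7442 × 2.553/100 ≈ 190.
Year 2008: gap = -2.3 × (8.17 - 5.62) = -5.865%, loss ≈ 7442 × 5.865/100 ≈ 436.
Year 2009: gap = -2.3 × (8.89 - 5.62) = -7.521%, loss ≈ 7442 × 7.521/100 ≈ 560.
Year 2010: gap = -2.3 × (6.91 - 5.62) = -2.967%, loss ≈ 7442 × 2.967/100 ≈ 221.
Year 2011: gap = -2.3 × (9.86 - 5.62) = -9.752%, loss ≈ 7442 × 9.752/100 ≈ 726.
Total lost output = 190 + 436 + 560 + 221 + 726 = 2133 billion.

$2,133 billion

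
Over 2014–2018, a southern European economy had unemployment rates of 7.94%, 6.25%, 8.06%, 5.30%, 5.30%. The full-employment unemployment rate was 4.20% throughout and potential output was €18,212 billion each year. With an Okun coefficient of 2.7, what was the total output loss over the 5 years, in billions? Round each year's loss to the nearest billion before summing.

€5,827 billion

Year 2014: gap = -2.7 × (7.94 - 4.2) = -10.098%, loss ≈ 18212 × 10.098/100 ≈ 1839.
Year 2015: gap = -2.7 × (6.25 - 4.2) = -5.535%, loss ≈ 18212 × 5.535/100 ≈ 1008.
Year 2016: gap = -2.7 × (8.06 - 4.2) = -10.422%, loss ≈ 18212 × 10.422/100 ≈ 1898.
Year 2017: gap = -2.7 × (5.3 - 4.2) = -2.97%, loss ≈ 18212 × 2.97/100 ≈ 541.
Year 2018: gap = -2.7 × (5.3 - 4.2) = -2.97%, loss ≈ 18212 × 2.97/100 ≈ 541.
Total lost output = 1839 + 1008 + 1898 + 541 + 541 = 5827 billion.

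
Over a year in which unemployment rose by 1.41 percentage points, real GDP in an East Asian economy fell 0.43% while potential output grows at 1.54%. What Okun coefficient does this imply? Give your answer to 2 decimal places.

β ≈ 1.40

Growth form: g_Y = g_Y* - β × Δu, so β = (g_Y* - g_Y)/Δu.
β = (1.54 + 0.43)/1.41 = 1.97/1.41 = 1.40.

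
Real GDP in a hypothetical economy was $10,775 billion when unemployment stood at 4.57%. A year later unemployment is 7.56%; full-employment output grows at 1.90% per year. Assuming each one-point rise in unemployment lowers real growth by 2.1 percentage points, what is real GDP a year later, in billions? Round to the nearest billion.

Δu = 7.56 - 4.57 = 2.99 points.
Okun's law (growth form): g_Y = g_Y* - β × Δu = 1.90 - 2.1 × (2.99) = 1.9 - 6.279 = -4.379%.
Real GDP in the next year = 10775 × (1 - 4.379/100) = 10775 × 0.95621 ≈ 10303 billion.

$10,303 billion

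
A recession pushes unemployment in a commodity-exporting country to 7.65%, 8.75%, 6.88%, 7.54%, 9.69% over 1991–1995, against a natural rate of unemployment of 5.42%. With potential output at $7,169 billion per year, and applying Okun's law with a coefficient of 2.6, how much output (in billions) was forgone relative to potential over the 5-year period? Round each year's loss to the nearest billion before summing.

$2,500 billion

Year 1991: gap = -2.6 × (7.65 - 5.42) = -5.798%, loss ≈ 7169 × 5.798/100 ≈ 416.
Year 1992: gap = -2.6 × (8.75 - 5.42) = -8.658%, loss ≈ 7169 × 8.658/100 ≈ 621.
Year 1993: gap = -2.6 × (6.88 - 5.42) = -3.796%, loss ≈ 7169 × 3.796/100 ≈ 272.
Year 1994: gap = -2.6 × (7.54 - 5.42) = -5.512%, loss ≈ 7169 × 5.512/100 ≈ 395.
Year 1995: gap = -2.6 × (9.69 - 5.42) = -11.102%, loss ≈ 7169 × 11.102/100 ≈ 796.
Total lost output = 416 + 621 + 272 + 395 + 796 = 2500 billion.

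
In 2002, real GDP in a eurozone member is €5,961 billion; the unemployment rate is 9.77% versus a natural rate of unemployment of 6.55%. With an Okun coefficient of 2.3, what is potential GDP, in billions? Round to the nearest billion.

Unemployment gap = 9.77 - 6.55 = 3.22 points, so output gap = -2.3 × 3.22 = -7.406%.
Since Y = Y* × (1 + gap/100), Y* = 5961/0.92594 ≈ 6438 billion.

€6,438 billion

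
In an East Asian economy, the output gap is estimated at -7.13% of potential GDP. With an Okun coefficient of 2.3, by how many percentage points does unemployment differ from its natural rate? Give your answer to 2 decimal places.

3.10 percentage points

Okun's law: output gap = -β × (u - u*), so u - u* = -(output gap)/β.
u - u* = -(-7.13)/2.3 = 3.1 percentage points.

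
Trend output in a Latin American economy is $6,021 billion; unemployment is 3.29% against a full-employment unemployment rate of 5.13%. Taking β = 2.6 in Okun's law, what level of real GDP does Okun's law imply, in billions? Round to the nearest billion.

$6,309 billion

Unemployment gap = 3.29 - 5.13 = -1.84 points, so the output gap is -2.6 × (-1.84) = 4.784%.
Actual GDP = 6021 × (1 + 4.784/100) = 6021 × 1.04784 ≈ 6309 billion.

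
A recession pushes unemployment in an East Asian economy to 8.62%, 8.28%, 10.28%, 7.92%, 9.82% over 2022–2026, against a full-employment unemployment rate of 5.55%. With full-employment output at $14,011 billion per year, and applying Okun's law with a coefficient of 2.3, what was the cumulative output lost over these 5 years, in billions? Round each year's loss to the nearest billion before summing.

$5,533 billion

Year 2022: gap = -2.3 × (8.62 - 5.55) = -7.061%, loss ≈ 14011 × 7.061/100 ≈ 989.
Year 2023: gap = -2.3 × (8.28 - 5.55) = -6.279%, loss ≈ 14011 × 6.279/100 ≈ 880.
Year 2024: gap = -2.3 × (10.28 - 5.55) = -10.879%, loss ≈ 14011 × 10.879/100 ≈ 1524.
Year 2025: gap = -2.3 × (7.92 - 5.55) = -5.451%, loss ≈ 14011 × 5.451/100 ≈ 764.
Year 2026: gap = -2.3 × (9.82 - 5.55) = -9.821%, loss ≈ 14011 × 9.821/100 ≈ 1376.
Total lost output = 989 + 880 + 1524 + 764 + 1376 = 5533 billion.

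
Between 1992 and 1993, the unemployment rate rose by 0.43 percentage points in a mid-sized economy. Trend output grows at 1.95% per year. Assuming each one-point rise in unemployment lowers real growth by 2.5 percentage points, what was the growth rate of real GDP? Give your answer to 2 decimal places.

0.88%

Growth-rate Okun's law: g_Y = g_Y* - β × Δu.
g_Y = 1.95 - 2.5 × (0.43) = 1.95 - 1.075 = 0.875%, i.e. 0.88% to 2 d.p.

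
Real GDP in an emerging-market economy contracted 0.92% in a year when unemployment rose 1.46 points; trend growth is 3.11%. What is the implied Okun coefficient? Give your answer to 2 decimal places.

Growth form: g_Y = g_Y* - β × Δu, so β = (g_Y* - g_Y)/Δu.
β = (3.11 + 0.92)/1.46 = 4.03/1.46 = 2.76.

β ≈ 2.76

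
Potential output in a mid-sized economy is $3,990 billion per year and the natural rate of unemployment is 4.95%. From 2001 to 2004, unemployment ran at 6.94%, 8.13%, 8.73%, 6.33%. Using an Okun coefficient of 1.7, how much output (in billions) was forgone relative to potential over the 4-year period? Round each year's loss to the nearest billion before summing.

Year 2001: gap = -1.7 × (6.94 - 4.95) = -3.383%, loss ≈ 3990 × 3.383/100 ≈ 135.
Year 2002: gap = -1.7 × (8.13 - 4.95) = -5.406%, loss ≈ 3990 × 5.406/100 ≈ 216.
Year 2003: gap = -1.7 × (8.73 - 4.95) = -6.426%, loss ≈ 3990 × 6.426/100 ≈ 256.
Year 2004: gap = -1.7 × (6.33 - 4.95) = -2.346%, loss ≈ 3990 × 2.346/100 ≈ 94.
Total lost output = 135 + 216 + 256 + 94 = 701 billion.

$701 billion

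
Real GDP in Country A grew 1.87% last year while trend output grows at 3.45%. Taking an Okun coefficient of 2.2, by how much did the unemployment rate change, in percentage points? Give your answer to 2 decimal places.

0.72 percentage points

Growth-rate Okun's law: g_Y = g_Y* - β × Δu, so Δu = (g_Y* - g_Y)/β.
Δu = (3.45 - 1.87)/2.2 = 1.58/2.2 = 0.72 percentage points.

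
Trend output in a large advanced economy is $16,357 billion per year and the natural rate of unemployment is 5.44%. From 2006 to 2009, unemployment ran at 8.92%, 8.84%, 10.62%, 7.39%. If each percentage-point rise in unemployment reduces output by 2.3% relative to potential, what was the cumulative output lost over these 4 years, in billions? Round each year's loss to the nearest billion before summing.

$5,271 billion

Year 2006: gap = -2.3 × (8.92 - 5.44) = -8.004%, loss ≈ 16357 × 8.004/100 ≈ 1309.
Year 2007: gap = -2.3 × (8.84 - 5.44) = -7.82%, loss ≈ 16357 × 7.82/100 ≈ 1279.
Year 2008: gap = -2.3 × (10.62 - 5.44) = -11.914%, loss ≈ 16357 × 11.914/100 ≈ 1949.
Year 2009: gap = -2.3 × (7.39 - 5.44) = -4.485%, loss ≈ 16357 × 4.485/100 ≈ 734.
Total lost output = 1309 + 1279 + 1949 + 734 = 5271 billion.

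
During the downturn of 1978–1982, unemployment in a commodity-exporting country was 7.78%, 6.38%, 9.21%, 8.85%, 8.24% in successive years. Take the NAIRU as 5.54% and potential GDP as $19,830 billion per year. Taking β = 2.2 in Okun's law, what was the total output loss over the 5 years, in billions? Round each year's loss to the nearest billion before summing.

$5,566 billion

Year 1978: gap = -2.2 × (7.78 - 5.54) = -4.928%, loss ≈ 19830 × 4.928/100 ≈ 977.
Year 1979: gap = -2.2 × (6.38 - 5.54) = -1.848%, loss ≈ 19830 × 1.848/100 ≈ 366.
Year 1980: gap = -2.2 × (9.21 - 5.54) = -8.074%, loss ≈ 19830 × 8.074/100 ≈ 1601.
Year 1981: gap = -2.2 × (8.85 - 5.54) = -7.282%, loss ≈ 19830 × 7.282/100 ≈ 1444.
Year 1982: gap = -2.2 × (8.24 - 5.54) = -5.94%, loss ≈ 19830 × 5.94/100 ≈ 1178.
Total lost output = 977 + 366 + 1601 + 1444 + 1178 = 5566 billion.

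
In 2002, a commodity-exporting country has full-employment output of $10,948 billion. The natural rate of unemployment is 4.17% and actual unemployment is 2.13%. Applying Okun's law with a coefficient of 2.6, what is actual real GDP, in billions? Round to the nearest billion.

Unemployment gap = 2.13 - 4.17 = -2.04 points, so the output gap is -2.6 × (-2.04) = 5.304%.
Actual GDP = 10948 × (1 + 5.304/100) = 10948 × 1.05304 ≈ 11529 billion.

$11,529 billion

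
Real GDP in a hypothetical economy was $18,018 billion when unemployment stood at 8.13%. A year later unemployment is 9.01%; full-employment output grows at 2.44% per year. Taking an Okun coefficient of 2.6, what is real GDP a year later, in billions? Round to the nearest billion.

$18,045 billion

Δu = 9.01 - 8.13 = 0.88 points.
Okun's law (growth form): g_Y = g_Y* - β × Δu = 2.44 - 2.6 × (0.88) = 2.44 - 2.288 = 0.152%.
Real GDP in the next year = 18018 × (1 + 0.152/100) = 18018 × 1.00152 ≈ 18045 billion.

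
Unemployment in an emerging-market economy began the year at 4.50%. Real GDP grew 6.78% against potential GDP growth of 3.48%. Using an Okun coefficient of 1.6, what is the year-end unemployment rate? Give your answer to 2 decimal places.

2.44%

Growth-rate Okun's law: g_Y = g_Y* - β × Δu, so Δu = (g_Y* - g_Y)/β.
Δu = (3.48 - 6.78)/1.6 = -3.3/1.6 = -2.06 percentage points.
Year-end unemployment = 4.5 - 2.06 = 2.44%.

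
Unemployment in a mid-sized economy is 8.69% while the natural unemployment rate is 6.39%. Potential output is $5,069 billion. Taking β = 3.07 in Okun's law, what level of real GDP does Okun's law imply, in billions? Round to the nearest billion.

$4,711 billion

Unemployment gap = 8.69 - 6.39 = 2.3 points, so the output gap is -3.07 × 2.3 = -7.061%.
Actual GDP = 5069 × (1 - 7.061/100) = 5069 × 0.92939 ≈ 4711 billion.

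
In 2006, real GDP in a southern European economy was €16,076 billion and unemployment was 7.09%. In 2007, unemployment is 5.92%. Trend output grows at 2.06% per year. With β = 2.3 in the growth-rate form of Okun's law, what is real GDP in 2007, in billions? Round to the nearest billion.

€16,840 billion

Δu = 5.92 - 7.09 = -1.17 points.
Okun's law (growth form): g_Y = g_Y* - β × Δu = 2.06 - 2.3 × (-1.17) = 2.06 + 2.691 = 4.751%.
Real GDP in the next year = 16076 × (1 + 4.751/100) = 16076 × 1.04751 ≈ 16840 billion.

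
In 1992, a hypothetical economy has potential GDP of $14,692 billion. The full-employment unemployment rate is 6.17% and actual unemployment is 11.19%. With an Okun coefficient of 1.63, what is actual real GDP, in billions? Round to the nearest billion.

Unemployment gap = 11.19 - 6.17 = 5.02 points, so the output gap is -1.63 × 5.02 = -8.1826%.
Actual GDP = 14692 × (1 - 8.1826/100) = 14692 × 0.918174 ≈ 13490 billion.

$13,490 billion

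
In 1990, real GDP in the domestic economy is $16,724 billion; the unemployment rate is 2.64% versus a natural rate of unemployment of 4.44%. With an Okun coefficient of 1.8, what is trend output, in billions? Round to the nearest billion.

$16,199 billion

Unemployment gap = 2.64 - 4.44 = -1.8 points, so output gap = -1.8 × (-1.8) = 3.24%.
Since Y = Y* × (1 + gap/100), Y* = 16724/1.0324 ≈ 16199 billion.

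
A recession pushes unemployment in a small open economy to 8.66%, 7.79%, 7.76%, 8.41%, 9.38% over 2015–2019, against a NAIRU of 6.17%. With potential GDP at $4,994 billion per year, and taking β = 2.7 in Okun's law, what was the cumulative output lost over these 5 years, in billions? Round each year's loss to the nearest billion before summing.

$1,503 billion

Year 2015: gap = -2.7 × (8.66 - 6.17) = -6.723%, loss ≈ 4994 × 6.723/100 ≈ 336.
Year 2016: gap = -2.7 × (7.79 - 6.17) = -4.374%, loss ≈ 4994 × 4.374/100 ≈ 218.
Year 2017: gap = -2.7 × (7.76 - 6.17) = -4.293%, loss ≈ 4994 × 4.293/100 ≈ 214.
Year 2018: gap = -2.7 × (8.41 - 6.17) = -6.048%, loss ≈ 4994 × 6.048/100 ≈ 302.
Year 2019: gap = -2.7 × (9.38 - 6.17) = -8.667%, loss ≈ 4994 × 8.667/100 ≈ 433.
Total lost output = 336 + 218 + 214 + 302 + 433 = 1503 billion.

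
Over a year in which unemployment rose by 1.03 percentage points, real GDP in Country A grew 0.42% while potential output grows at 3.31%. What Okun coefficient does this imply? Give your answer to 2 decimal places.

β ≈ 2.81

Growth form: g_Y = g_Y* - β × Δu, so β = (g_Y* - g_Y)/Δu.
β = (3.31 - 0.42)/1.03 = 2.89/1.03 = 2.81.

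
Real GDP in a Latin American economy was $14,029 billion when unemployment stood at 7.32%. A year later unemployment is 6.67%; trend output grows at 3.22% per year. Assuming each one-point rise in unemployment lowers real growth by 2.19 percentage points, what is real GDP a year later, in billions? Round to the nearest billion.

$14,680 billion

Δu = 6.67 - 7.32 = -0.65 points.
Okun's law (growth form): g_Y = g_Y* - β × Δu = 3.22 - 2.19 × (-0.65) = 3.22 + 1.4235 = 4.6435%.
Real GDP in the next year = 14029 × (1 + 4.6435/100) = 14029 × 1.046435 ≈ 14680 billion.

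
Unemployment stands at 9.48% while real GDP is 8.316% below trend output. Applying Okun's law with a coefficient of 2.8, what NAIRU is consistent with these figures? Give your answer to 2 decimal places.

6.51%

From Okun's law, u - u* = -(output gap)/β = -(-8.316)/2.8 = 2.97 points.
So u* = 9.48 - 2.97 = 6.51%.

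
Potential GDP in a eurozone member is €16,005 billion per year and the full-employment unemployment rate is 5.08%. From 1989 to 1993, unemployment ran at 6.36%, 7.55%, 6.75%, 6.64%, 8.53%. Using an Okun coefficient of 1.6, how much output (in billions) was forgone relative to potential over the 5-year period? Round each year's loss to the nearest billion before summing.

Year 1989: gap = -1.6 × (6.36 - 5.08) = -2.048%, loss ≈ 16005 × 2.048/100 ≈ 328.
Year 1990: gap = -1.6 × (7.55 - 5.08) = -3.952%, loss ≈ 16005 × 3.952/100 ≈ 633.
Year 1991: gap = -1.6 × (6.75 - 5.08) = -2.672%, loss ≈ 16005 × 2.672/100 ≈ 428.
Year 1992: gap = -1.6 × (6.64 - 5.08) = -2.496%, loss ≈ 16005 × 2.496/100 ≈ 399.
Year 1993: gap = -1.6 × (8.53 - 5.08) = -5.52%, loss ≈ 16005 × 5.52/100 ≈ 883.
Total lost output = 328 + 633 + 428 + 399 + 883 = 2671 billion.

€2,671 billion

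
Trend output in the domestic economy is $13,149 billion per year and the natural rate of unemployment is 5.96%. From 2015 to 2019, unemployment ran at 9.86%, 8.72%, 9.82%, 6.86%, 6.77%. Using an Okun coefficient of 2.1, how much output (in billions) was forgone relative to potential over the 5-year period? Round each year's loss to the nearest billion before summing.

$3,378 billion

Year 2015: gap = -2.1 × (9.86 - 5.96) = -8.19%, loss ≈ 13149 × 8.19/100 ≈ 1077.
Year 2016: gap = -2.1 × (8.72 - 5.96) = -5.796%, loss ≈ 13149 × 5.796/100 ≈ 762.
Year 2017: gap = -2.1 × (9.82 - 5.96) = -8.106%, loss ≈ 13149 × 8.106/100 ≈ 1066.
Year 2018: gap = -2.1 × (6.86 - 5.96) = -1.89%, loss ≈ 13149 × 1.89/100 ≈ 249.
Year 2019: gap = -2.1 × (6.77 - 5.96) = -1.701%, loss ≈ 13149 × 1.701/100 ≈ 224.
Total lost output = 1077 + 762 + 1066 + 249 + 224 = 3378 billion.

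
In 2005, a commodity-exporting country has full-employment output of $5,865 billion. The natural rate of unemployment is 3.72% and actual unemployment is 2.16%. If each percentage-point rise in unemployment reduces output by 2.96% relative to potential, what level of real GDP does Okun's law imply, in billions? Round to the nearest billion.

$6,136 billion

Unemployment gap = 2.16 - 3.72 = -1.56 points, so the output gap is -2.96 × (-1.56) = 4.6176%.
Actual GDP = 5865 × (1 + 4.6176/100) = 5865 × 1.046176 ≈ 6136 billion.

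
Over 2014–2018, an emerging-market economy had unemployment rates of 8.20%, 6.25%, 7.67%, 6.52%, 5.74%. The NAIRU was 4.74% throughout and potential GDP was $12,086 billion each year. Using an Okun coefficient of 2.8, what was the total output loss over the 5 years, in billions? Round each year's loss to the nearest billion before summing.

$3,614 billion

Year 2014: gap = -2.8 × (8.2 - 4.74) = -9.688%, loss ≈ 12086 × 9.688/100 ≈ 1171.
Year 2015: gap = -2.8 × (6.25 - 4.74) = -4.228%, loss ≈ 12086 × 4.228/100 ≈ 511.
Year 2016: gap = -2.8 × (7.67 - 4.74) = -8.204%, loss ≈ 12086 × 8.204/100 ≈ 992.
Year 2017: gap = -2.8 × (6.52 - 4.74) = -4.984%, loss ≈ 12086 × 4.984/100 ≈ 602.
Year 2018: gap = -2.8 × (5.74 - 4.74) = -2.8%, loss ≈ 12086 × 2.8/100 ≈ 338.
Total lost output = 1171 + 511 + 992 + 602 + 338 = 3614 billion.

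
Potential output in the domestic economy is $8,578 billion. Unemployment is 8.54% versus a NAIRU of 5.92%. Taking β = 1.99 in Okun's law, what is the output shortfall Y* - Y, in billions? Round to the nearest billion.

$447 billion

Output gap = -1.99 × (8.54 - 5.92) = -1.99 × 2.62 = -5.2138%.
Actual GDP ≈ 8578 × 0.947862 ≈ 8131 billion, so the shortfall is 8578 - 8131 = 447 billion.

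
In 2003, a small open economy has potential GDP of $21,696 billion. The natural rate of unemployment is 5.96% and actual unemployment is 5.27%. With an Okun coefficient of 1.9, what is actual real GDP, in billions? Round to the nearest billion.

Unemployment gap = 5.27 - 5.96 = -0.69 points, so the output gap is -1.9 × (-0.69) = 1.311%.
Actual GDP = 21696 × (1 + 1.311/100) = 21696 × 1.01311 ≈ 21980 billion.

$21,980 billion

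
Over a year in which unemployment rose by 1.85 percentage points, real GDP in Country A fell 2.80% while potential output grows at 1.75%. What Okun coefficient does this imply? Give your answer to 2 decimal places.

Growth form: g_Y = g_Y* - β × Δu, so β = (g_Y* - g_Y)/Δu.
β = (1.75 + 2.8)/1.85 = 4.55/1.85 = 2.46.

β ≈ 2.46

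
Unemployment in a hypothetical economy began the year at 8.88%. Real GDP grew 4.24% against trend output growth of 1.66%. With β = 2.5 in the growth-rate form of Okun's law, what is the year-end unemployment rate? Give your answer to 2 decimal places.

Growth-rate Okun's law: g_Y = g_Y* - β × Δu, so Δu = (g_Y* - g_Y)/β.
Δu = (1.66 - 4.24)/2.5 = -2.58/2.5 = -1.03 percentage points.
Year-end unemployment = 8.88 - 1.03 = 7.85%.

7.85%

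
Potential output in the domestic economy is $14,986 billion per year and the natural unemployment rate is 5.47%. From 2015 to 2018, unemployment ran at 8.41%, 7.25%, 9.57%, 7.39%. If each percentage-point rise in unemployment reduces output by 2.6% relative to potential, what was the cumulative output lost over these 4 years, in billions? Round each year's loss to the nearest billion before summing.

$4,186 billion

Year 2015: gap = -2.6 × (8.41 - 5.47) = -7.644%, loss ≈ 14986 × 7.644/100 ≈ 1146.
Year 2016: gap = -2.6 × (7.25 - 5.47) = -4.628%, loss ≈ 14986 × 4.628/100 ≈ 694.
Year 2017: gap = -2.6 × (9.57 - 5.47) = -10.66%, loss ≈ 14986 × 10.66/100 ≈ 1598.
Year 2018: gap = -2.6 × (7.39 - 5.47) = -4.992%, loss ≈ 14986 × 4.992/100 ≈ 748.
Total lost output = 1146 + 694 + 1598 + 748 = 4186 billion.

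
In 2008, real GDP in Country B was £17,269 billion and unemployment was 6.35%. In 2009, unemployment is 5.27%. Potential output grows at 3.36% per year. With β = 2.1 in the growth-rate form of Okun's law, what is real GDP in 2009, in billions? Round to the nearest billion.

£18,241 billion

Δu = 5.27 - 6.35 = -1.08 points.
Okun's law (growth form): g_Y = g_Y* - β × Δu = 3.36 - 2.1 × (-1.08) = 3.36 + 2.268 = 5.628%.
Real GDP in the next year = 17269 × (1 + 5.628/100) = 17269 × 1.05628 ≈ 18241 billion.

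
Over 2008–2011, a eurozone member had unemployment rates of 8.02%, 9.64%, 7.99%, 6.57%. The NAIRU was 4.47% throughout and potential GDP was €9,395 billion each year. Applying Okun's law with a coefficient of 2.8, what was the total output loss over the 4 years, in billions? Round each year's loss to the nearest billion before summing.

€3,772 billion

Year 2008: gap = -2.8 × (8.02 - 4.47) = -9.94%, loss ≈ 9395 × 9.94/100 ≈ 934.
Year 2009: gap = -2.8 × (9.64 - 4.47) = -14.476%, loss ≈ 9395 × 14.476/100 ≈ 1360.
Year 2010: gap = -2.8 × (7.99 - 4.47) = -9.856%, loss ≈ 9395 × 9.856/100 ≈ 926.
Year 2011: gap = -2.8 × (6.57 - 4.47) = -5.88%, loss ≈ 9395 × 5.88/100 ≈ 552.
Total lost output = 934 + 1360 + 926 + 552 = 3772 billion.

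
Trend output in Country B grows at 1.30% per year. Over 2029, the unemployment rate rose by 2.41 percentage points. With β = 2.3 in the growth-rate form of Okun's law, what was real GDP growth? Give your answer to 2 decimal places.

-4.24%

Growth-rate Okun's law: g_Y = g_Y* - β × Δu.
g_Y = 1.30 - 2.3 × (2.41) = 1.3 - 5.543 = -4.243%, i.e. -4.24% to 2 d.p.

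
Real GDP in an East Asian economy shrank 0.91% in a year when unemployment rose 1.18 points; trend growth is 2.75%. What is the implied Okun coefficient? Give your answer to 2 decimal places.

β ≈ 3.10

Growth form: g_Y = g_Y* - β × Δu, so β = (g_Y* - g_Y)/Δu.
β = (2.75 + 0.91)/1.18 = 3.66/1.18 = 3.10.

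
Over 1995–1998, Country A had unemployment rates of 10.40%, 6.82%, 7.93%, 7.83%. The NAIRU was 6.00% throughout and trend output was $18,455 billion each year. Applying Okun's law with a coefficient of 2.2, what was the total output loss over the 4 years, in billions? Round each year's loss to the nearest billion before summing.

Year 1995: gap = -2.2 × (10.4 - 6) = -9.68%, loss ≈ 18455 × 9.68/100 ≈ 1786.
Year 1996: gap = -2.2 × (6.82 - 6) = -1.804%, loss ≈ 18455 × 1.804/100 ≈ 333.
Year 1997: gap = -2.2 × (7.93 - 6) = -4.246%, loss ≈ 18455 × 4.246/100 ≈ 784.
Year 1998: gap = -2.2 × (7.83 - 6) = -4.026%, loss ≈ 18455 × 4.026/100 ≈ 743.
Total lost output = 1786 + 333 + 784 + 743 = 3646 billion.

$3,646 billion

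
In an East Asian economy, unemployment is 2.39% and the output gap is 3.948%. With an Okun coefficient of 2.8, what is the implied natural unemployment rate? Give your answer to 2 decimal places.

From Okun's law, u - u* = -(output gap)/β = -(3.948)/2.8 = -1.41 points.
So u* = 2.39 + 1.41 = 3.80%.

3.80%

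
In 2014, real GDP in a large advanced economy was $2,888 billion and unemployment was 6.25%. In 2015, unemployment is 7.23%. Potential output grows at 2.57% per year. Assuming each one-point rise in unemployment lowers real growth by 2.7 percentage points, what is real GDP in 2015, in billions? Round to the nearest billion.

$2,886 billion

Δu = 7.23 - 6.25 = 0.98 points.
Okun's law (growth form): g_Y = g_Y* - β × Δu = 2.57 - 2.7 × (0.98) = 2.57 - 2.646 = -0.076%.
Real GDP in the next year = 2888 × (1 - 0.076/100) = 2888 × 0.99924 ≈ 2886 billion.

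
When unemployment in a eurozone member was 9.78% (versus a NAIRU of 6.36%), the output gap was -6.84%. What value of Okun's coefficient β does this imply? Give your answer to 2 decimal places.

β ≈ 2.00

Okun's law: output gap = -β × (u - u*).
-6.84 = -β × (9.78 - 6.36) = -β × 3.42, so β = 6.84/3.42 = 2.00.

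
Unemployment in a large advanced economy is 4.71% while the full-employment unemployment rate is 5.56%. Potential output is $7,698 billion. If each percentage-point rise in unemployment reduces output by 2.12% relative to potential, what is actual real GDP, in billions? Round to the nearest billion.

$7,837 billion

Unemployment gap = 4.71 - 5.56 = -0.85 points, so the output gap is -2.12 × (-0.85) = 1.802%.
Actual GDP = 7698 × (1 + 1.802/100) = 7698 × 1.01802 ≈ 7837 billion.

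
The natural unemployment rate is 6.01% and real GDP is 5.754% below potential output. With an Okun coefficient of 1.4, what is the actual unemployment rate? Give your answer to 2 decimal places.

10.12%

From Okun's law, u - u* = -(output gap)/β = -(-5.754)/1.4 = 4.11 points.
So u = 6.01 + 4.11 = 10.12%.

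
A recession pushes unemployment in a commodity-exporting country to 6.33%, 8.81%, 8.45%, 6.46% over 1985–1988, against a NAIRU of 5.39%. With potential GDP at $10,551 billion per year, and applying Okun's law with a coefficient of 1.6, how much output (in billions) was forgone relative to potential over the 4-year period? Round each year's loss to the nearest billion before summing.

$1,434 billion

Year 1985: gap = -1.6 × (6.33 - 5.39) = -1.504%, loss ≈ 10551 × 1.504/100 ≈ 159.
Year 1986: gap = -1.6 × (8.81 - 5.39) = -5.472%, loss ≈ 10551 × 5.472/100 ≈ 577.
Year 1987: gap = -1.6 × (8.45 - 5.39) = -4.896%, loss ≈ 10551 × 4.896/100 ≈ 517.
Year 1988: gap = -1.6 × (6.46 - 5.39) = -1.712%, loss ≈ 10551 × 1.712/100 ≈ 181.
Total lost output = 159 + 577 + 517 + 181 = 1434 billion.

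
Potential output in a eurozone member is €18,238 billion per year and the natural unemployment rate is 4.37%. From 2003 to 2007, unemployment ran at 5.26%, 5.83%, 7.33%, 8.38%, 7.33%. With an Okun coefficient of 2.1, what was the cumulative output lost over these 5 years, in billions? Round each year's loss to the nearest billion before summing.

Year 2003: gap = -2.1 × (5.26 - 4.37) = -1.869%, loss ≈ 18238 × 1.869/100 ≈ 341.
Year 2004: gap = -2.1 × (5.83 - 4.37) = -3.066%, loss ≈ 18238 × 3.066/100 ≈ 559.
Year 2005: gap = -2.1 × (7.33 - 4.37) = -6.216%, loss ≈ 18238 × 6.216/100 ≈ 1134.
Year 2006: gap = -2.1 × (8.38 - 4.37) = -8.421%, loss ≈ 18238 × 8.421/100 ≈ 1536.
Year 2007: gap = -2.1 × (7.33 - 4.37) = -6.216%, loss ≈ 18238 × 6.216/100 ≈ 1134.
Total lost output = 341 + 559 + 1134 + 1536 + 1134 = 4704 billion.

€4,704 billion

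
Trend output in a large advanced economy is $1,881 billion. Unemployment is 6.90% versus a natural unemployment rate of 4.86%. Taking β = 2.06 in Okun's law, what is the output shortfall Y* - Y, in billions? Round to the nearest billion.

$79 billion

Output gap = -2.06 × (6.9 - 4.86) = -2.06 × 2.04 = -4.2024%.
Actual GDP ≈ 1881 × 0.957976 ≈ 1802 billion, so the shortfall is 1881 - 1802 = 79 billion.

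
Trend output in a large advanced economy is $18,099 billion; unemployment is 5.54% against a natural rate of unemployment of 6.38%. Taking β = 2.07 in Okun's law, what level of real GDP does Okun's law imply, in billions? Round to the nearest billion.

Unemployment gap = 5.54 - 6.38 = -0.84 points, so the output gap is -2.07 × (-0.84) = 1.7388%.
Actual GDP = 18099 × (1 + 1.7388/100) = 18099 × 1.017388 ≈ 18414 billion.

$18,414 billion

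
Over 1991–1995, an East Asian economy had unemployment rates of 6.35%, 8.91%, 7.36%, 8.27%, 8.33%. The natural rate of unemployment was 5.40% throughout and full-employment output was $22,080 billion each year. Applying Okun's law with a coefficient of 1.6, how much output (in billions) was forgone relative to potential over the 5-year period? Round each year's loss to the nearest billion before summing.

Year 1991: gap = -1.6 × (6.35 - 5.4) = -1.52%, loss ≈ 22080 × 1.52/100 ≈ 336.
Year 1992: gap = -1.6 × (8.91 - 5.4) = -5.616%, loss ≈ 22080 × 5.616/100 ≈ 1240.
Year 1993: gap = -1.6 × (7.36 - 5.4) = -3.136%, loss ≈ 22080 × 3.136/100 ≈ 692.
Year 1994: gap = -1.6 × (8.27 - 5.4) = -4.592%, loss ≈ 22080 × 4.592/100 ≈ 1014.
Year 1995: gap = -1.6 × (8.33 - 5.4) = -4.688%, loss ≈ 22080 × 4.688/100 ≈ 1035.
Total lost output = 336 + 1240 + 692 + 1014 + 1035 = 4317 billion.

$4,317 billion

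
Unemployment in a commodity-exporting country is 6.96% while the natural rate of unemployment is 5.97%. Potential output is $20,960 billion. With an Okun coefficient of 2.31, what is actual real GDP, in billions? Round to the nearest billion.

$20,481 billion

Unemployment gap = 6.96 - 5.97 = 0.99 points, so the output gap is -2.31 × 0.99 = -2.2869%.
Actual GDP = 20960 × (1 - 2.2869/100) = 20960 × 0.977131 ≈ 20481 billion.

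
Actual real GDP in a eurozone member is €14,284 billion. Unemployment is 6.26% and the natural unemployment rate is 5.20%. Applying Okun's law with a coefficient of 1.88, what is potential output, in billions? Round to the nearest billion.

€14,574 billion

Unemployment gap = 6.26 - 5.2 = 1.06 points, so output gap = -1.88 × 1.06 = -1.9928%.
Since Y = Y* × (1 + gap/100), Y* = 14284/0.980072 ≈ 14574 billion.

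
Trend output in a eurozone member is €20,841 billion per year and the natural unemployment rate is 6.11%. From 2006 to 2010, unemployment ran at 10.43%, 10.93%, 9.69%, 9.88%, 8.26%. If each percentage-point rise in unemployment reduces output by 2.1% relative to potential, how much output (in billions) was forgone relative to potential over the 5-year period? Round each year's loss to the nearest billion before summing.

€8,159 billion

Year 2006: gap = -2.1 × (10.43 - 6.11) = -9.072%, loss ≈ 20841 × 9.072/100 ≈ 1891.
Year 2007: gap = -2.1 × (10.93 - 6.11) = -10.122%, loss ≈ 20841 × 10.122/100 ≈ 2110.
Year 2008: gap = -2.1 × (9.69 - 6.11) = -7.518%, loss ≈ 20841 × 7.518/100 ≈ 1567.
Year 2009: gap = -2.1 × (9.88 - 6.11) = -7.917%, loss ≈ 20841 × 7.917/100 ≈ 1650.
Year 2010: gap = -2.1 × (8.26 - 6.11) = -4.515%, loss ≈ 20841 × 4.515/100 ≈ 941.
Total lost output = 1891 + 2110 + 1567 + 1650 + 941 = 8159 billion.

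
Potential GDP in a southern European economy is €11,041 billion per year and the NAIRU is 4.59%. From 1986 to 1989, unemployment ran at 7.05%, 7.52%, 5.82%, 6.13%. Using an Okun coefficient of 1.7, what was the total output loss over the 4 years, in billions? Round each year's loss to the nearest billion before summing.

€1,532 billion

Year 1986: gap = -1.7 × (7.05 - 4.59) = -4.182%, loss ≈ 11041 × 4.182/100 ≈ 462.
Year 1987: gap = -1.7 × (7.52 - 4.59) = -4.981%, loss ≈ 11041 × 4.981/100 ≈ 550.
Year 1988: gap = -1.7 × (5.82 - 4.59) = -2.091%, loss ≈ 11041 × 2.091/100 ≈ 231.
Year 1989: gap = -1.7 × (6.13 - 4.59) = -2.618%, loss ≈ 11041 × 2.618/100 ≈ 289.
Total lost output = 462 + 550 + 231 + 289 = 1532 billion.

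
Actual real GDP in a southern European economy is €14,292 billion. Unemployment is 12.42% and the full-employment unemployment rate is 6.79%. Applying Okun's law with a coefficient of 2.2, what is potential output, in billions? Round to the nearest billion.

Unemployment gap = 12.42 - 6.79 = 5.63 points, so output gap = -2.2 × 5.63 = -12.386%.
Since Y = Y* × (1 + gap/100), Y* = 14292/0.87614 ≈ 16312 billion.

€16,312 billion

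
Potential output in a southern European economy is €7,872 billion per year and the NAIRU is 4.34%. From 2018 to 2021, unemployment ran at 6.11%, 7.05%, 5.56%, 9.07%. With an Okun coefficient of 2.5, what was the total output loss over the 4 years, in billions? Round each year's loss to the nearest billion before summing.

Year 2018: gap = -2.5 × (6.11 - 4.34) = -4.425%, loss ≈ 7872 × 4.425/100 ≈ 348.
Year 2019: gap = -2.5 × (7.05 - 4.34) = -6.775%, loss ≈ 7872 × 6.775/100 ≈ 533.
Year 2020: gap = -2.5 × (5.56 - 4.34) = -3.05%, loss ≈ 7872 × 3.05/100 ≈ 240.
Year 2021: gap = -2.5 × (9.07 - 4.34) = -11.825%, loss ≈ 7872 × 11.825/100 ≈ 931.
Total lost output = 348 + 533 + 240 + 931 = 2052 billion.

€2,052 billion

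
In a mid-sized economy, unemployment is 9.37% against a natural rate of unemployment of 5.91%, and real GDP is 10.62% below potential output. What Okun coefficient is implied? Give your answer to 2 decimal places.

β ≈ 3.07

Okun's law: output gap = -β × (u - u*).
-10.62 = -β × (9.37 - 5.91) = -β × 3.46, so β = 10.62/3.46 = 3.07.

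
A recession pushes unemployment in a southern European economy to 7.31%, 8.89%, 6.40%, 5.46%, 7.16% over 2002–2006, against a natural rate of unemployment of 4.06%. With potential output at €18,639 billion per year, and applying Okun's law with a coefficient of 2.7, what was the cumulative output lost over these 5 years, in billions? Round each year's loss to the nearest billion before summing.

€7,510 billion

Year 2002: gap = -2.7 × (7.31 - 4.06) = -8.775%, loss ≈ 18639 × 8.775/100 ≈ 1636.
Year 2003: gap = -2.7 × (8.89 - 4.06) = -13.041%, loss ≈ 18639 × 13.041/100 ≈ 2431.
Year 2004: gap = -2.7 × (6.4 - 4.06) = -6.318%, loss ≈ 18639 × 6.318/100 ≈ 1178.
Year 2005: gap = -2.7 × (5.46 - 4.06) = -3.78%, loss ≈ 18639 × 3.78/100 ≈ 705.
Year 2006: gap = -2.7 × (7.16 - 4.06) = -8.37%, loss ≈ 18639 × 8.37/100 ≈ 1560.
Total lost output = 1636 + 2431 + 1178 + 705 + 1560 = 7510 billion.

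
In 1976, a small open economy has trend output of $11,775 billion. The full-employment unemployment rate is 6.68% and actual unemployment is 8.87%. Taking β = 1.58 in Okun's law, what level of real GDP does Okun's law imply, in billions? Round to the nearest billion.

Unemployment gap = 8.87 - 6.68 = 2.19 points, so the output gap is -1.58 × 2.19 = -3.4602%.
Actual GDP = 11775 × (1 - 3.4602/100) = 11775 × 0.965398 ≈ 11368 billion.

$11,368 billion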